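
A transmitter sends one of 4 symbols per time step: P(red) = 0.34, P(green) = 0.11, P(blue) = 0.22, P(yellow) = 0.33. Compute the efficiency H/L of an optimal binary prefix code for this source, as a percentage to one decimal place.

Entropy H = −Σ p log₂ p ≈ 1.8879 bits.
Huffman merges: 11/100+11/50→33/100; 33/100+33/100→33/50; 17/50+33/50→1. L = 199/100 ≈ 1.9900.
Efficiency = H/L = 1.8879/1.9900 = 94.9%.

94.9%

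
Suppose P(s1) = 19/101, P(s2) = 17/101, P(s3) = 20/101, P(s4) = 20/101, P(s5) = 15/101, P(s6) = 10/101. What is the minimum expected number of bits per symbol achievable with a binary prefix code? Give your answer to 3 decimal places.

2.604 bits/symbol

Repeatedly combine the two least-probable nodes; the expected code length is the sum of the merged weights.
merge 10/101 + 15/101 → 25/101
merge 17/101 + 19/101 → 36/101
merge 20/101 + 20/101 → 40/101
merge 25/101 + 36/101 → 61/101
merge 40/101 + 61/101 → 1
L = 25/101 + 36/101 + 40/101 + 61/101 + 1 = 263/101 ≈ 2.604 bits/symbol.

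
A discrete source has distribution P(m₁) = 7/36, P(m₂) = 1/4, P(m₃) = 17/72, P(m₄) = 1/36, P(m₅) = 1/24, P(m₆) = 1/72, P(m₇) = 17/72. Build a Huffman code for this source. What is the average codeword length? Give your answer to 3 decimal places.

2.403 bits/symbol

Repeatedly combine the two least-probable nodes; the expected code length is the sum of the merged weights.
merge 1/72 + 1/36 → 1/24
merge 1/24 + 1/24 → 1/12
merge 1/12 + 7/36 → 5/18
merge 17/72 + 17/72 → 17/36
merge 1/4 + 5/18 → 19/36
merge 17/36 + 19/36 → 1
L = 1/24 + 1/12 + 5/18 + 17/36 + 19/36 + 1 = 173/72 ≈ 2.403 bits/symbol.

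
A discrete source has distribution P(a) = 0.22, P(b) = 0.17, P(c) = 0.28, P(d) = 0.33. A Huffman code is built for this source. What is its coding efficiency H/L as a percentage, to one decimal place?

Entropy H = −Σ p log₂ p ≈ 1.9572 bits.
Huffman merges: 17/100+11/50→39/100; 7/25+33/100→61/100; 39/100+61/100→1. L = 2 ≈ 2.0000.
Efficiency = H/L = 1.9572/2.0000 = 97.9%.

97.9%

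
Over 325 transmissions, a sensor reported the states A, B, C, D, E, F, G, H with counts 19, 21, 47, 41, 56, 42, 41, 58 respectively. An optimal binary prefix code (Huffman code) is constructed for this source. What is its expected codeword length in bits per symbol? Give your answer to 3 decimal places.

Probabilities are the counts divided by 325.
Repeatedly combine the two least-probable nodes; the expected code length is the sum of the merged weights.
merge 19/325 + 21/325 → 8/65
merge 8/65 + 41/325 → 81/325
merge 41/325 + 42/325 → 83/325
merge 47/325 + 56/325 → 103/325
merge 58/325 + 81/325 → 139/325
merge 83/325 + 103/325 → 186/325
merge 139/325 + 186/325 → 1
L = 8/65 + 81/325 + 83/325 + 103/325 + 139/325 + 186/325 + 1 = 957/325 ≈ 2.945 bits/symbol.

2.945 bits/symbol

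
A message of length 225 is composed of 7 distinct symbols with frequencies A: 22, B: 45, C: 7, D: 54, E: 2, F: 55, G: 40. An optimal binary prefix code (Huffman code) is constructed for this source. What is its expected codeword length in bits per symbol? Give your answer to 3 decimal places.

Probabilities are the counts divided by 225.
Repeatedly combine the two least-probable nodes; the expected code length is the sum of the merged weights.
merge 2/225 + 7/225 → 1/25
merge 1/25 + 22/225 → 31/225
merge 31/225 + 8/45 → 71/225
merge 1/5 + 6/25 → 11/25
merge 11/45 + 71/225 → 14/25
merge 11/25 + 14/25 → 1
L = 1/25 + 31/225 + 71/225 + 11/25 + 14/25 + 1 = 187/75 ≈ 2.493 bits/symbol.

2.493 bits/symbol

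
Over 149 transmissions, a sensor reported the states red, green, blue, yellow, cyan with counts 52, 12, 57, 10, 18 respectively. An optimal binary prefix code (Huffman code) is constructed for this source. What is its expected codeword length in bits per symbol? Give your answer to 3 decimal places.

Probabilities are the counts divided by 149.
Repeatedly combine the two least-probable nodes; the expected code length is the sum of the merged weights.
merge 10/149 + 12/149 → 22/149
merge 18/149 + 22/149 → 40/149
merge 40/149 + 52/149 → 92/149
merge 57/149 + 92/149 → 1
L = 22/149 + 40/149 + 92/149 + 1 = 303/149 ≈ 2.034 bits/symbol.

2.034 bits/symbol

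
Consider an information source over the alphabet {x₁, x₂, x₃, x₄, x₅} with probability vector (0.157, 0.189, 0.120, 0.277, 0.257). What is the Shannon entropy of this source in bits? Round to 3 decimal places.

H = −Σ pᵢ log₂ pᵢ.
−0.157·log₂(0.157) = 0.4194
−0.189·log₂(0.189) = 0.4543
−0.120·log₂(0.120) = 0.3671
−0.277·log₂(0.277) = 0.5130
−0.257·log₂(0.257) = 0.5038
Sum ≈ 2.2575 → 2.257 bits.

2.257 bits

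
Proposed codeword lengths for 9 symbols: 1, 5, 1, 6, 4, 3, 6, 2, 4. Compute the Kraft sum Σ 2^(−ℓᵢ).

1.5625

With common denominator 2^6 = 64: Σ 2^(−ℓᵢ) = 32/64 + 2/64 + 32/64 + 1/64 + 4/64 + 8/64 + 1/64 + 16/64 + 4/64 = 100/64 = 1.5625.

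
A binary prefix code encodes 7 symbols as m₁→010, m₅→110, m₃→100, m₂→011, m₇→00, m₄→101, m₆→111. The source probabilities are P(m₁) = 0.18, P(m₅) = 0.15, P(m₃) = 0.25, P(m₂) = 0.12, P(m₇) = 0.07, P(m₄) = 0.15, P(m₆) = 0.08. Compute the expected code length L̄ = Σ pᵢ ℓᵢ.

L̄ = Σ pᵢ·ℓᵢ = 0.18·3 + 0.15·3 + 0.25·3 + 0.12·3 + 0.07·2 + 0.15·3 + 0.08·3 = 2.93 bits/symbol.

2.93 bits/symbol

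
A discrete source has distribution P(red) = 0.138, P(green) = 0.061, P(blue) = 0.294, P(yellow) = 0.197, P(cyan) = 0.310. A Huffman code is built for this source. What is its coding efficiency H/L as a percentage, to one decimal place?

Entropy H = −Σ p log₂ p ≈ 2.1452 bits.
Huffman merges: 61/1000+69/500→199/1000; 197/1000+199/1000→99/250; 147/500+31/100→151/250; 99/250+151/250→1. L = 2199/1000 ≈ 2.1990.
Efficiency = H/L = 2.1452/2.1990 = 97.6%.

97.6%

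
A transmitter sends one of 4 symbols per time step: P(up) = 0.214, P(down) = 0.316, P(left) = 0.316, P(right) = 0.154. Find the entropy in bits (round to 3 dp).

H = −Σ pᵢ log₂ pᵢ.
−0.214·log₂(0.214) = 0.4760
−0.316·log₂(0.316) = 0.5252
−0.316·log₂(0.316) = 0.5252
−0.154·log₂(0.154) = 0.4156
Sum ≈ 1.9420 → 1.942 bits.

1.942 bits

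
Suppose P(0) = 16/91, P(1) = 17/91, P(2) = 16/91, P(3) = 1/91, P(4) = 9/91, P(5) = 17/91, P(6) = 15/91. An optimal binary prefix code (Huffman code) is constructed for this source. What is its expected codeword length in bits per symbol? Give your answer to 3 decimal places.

2.736 bits/symbol

Repeatedly combine the two least-probable nodes; the expected code length is the sum of the merged weights.
merge 1/91 + 9/91 → 10/91
merge 10/91 + 15/91 → 25/91
merge 16/91 + 16/91 → 32/91
merge 17/91 + 17/91 → 34/91
merge 25/91 + 32/91 → 57/91
merge 34/91 + 57/91 → 1
L = 10/91 + 25/91 + 32/91 + 34/91 + 57/91 + 1 = 249/91 ≈ 2.736 bits/symbol.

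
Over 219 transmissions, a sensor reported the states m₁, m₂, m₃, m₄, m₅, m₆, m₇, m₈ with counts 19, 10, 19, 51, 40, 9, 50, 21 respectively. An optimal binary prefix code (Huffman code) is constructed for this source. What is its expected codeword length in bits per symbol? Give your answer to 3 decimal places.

2.799 bits/symbol

Probabilities are the counts divided by 219.
Repeatedly combine the two least-probable nodes; the expected code length is the sum of the merged weights.
merge 3/73 + 10/219 → 19/219
merge 19/219 + 19/219 → 38/219
merge 19/219 + 7/73 → 40/219
merge 38/219 + 40/219 → 26/73
merge 40/219 + 50/219 → 30/73
merge 17/73 + 26/73 → 43/73
merge 30/73 + 43/73 → 1
L = 19/219 + 38/219 + 40/219 + 26/73 + 30/73 + 43/73 + 1 = 613/219 ≈ 2.799 bits/symbol.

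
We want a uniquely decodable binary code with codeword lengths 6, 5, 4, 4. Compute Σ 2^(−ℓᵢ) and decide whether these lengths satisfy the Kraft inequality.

0.171875; yes

With common denominator 2^6 = 64: Σ 2^(−ℓᵢ) = 1/64 + 2/64 + 4/64 + 4/64 = 11/64 = 0.171875.
Kraft's inequality requires Σ ≤ 1; here Σ = 0.171875 ≤ 1, so such a prefix code exists.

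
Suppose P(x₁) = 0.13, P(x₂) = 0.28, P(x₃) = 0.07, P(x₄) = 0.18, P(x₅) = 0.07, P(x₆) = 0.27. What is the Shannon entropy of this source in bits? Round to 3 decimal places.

2.389 bits

H = −Σ pᵢ log₂ pᵢ.
−0.13·log₂(0.13) = 0.3826
−0.28·log₂(0.28) = 0.5142
−0.07·log₂(0.07) = 0.2686
−0.18·log₂(0.18) = 0.4453
−0.07·log₂(0.07) = 0.2686
−0.27·log₂(0.27) = 0.5100
Sum ≈ 2.3893 → 2.389 bits.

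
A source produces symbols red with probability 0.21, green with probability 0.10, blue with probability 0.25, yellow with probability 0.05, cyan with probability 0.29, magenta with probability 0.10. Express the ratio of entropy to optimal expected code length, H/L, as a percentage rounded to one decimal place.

98.8%

Entropy H = −Σ p log₂ p ≈ 2.3712 bits.
Huffman merges: 1/20+1/10→3/20; 1/10+3/20→1/4; 21/100+1/4→23/50; 1/4+29/100→27/50; 23/50+27/50→1. L = 12/5 ≈ 2.4000.
Efficiency = H/L = 2.3712/2.4000 = 98.8%.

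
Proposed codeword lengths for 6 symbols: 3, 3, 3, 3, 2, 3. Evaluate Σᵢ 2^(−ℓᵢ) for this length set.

0.875

With common denominator 2^3 = 8: Σ 2^(−ℓᵢ) = 1/8 + 1/8 + 1/8 + 1/8 + 2/8 + 1/8 = 7/8 = 0.875.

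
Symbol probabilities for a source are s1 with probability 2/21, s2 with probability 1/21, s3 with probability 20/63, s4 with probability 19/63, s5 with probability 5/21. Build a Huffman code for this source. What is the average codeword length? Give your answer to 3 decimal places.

Repeatedly combine the two least-probable nodes; the expected code length is the sum of the merged weights.
merge 1/21 + 2/21 → 1/7
merge 1/7 + 5/21 → 8/21
merge 19/63 + 20/63 → 13/21
merge 8/21 + 13/21 → 1
L = 1/7 + 8/21 + 13/21 + 1 = 15/7 ≈ 2.143 bits/symbol.

2.143 bits/symbol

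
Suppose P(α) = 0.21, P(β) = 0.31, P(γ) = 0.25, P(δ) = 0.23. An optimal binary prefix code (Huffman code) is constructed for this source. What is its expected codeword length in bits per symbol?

Repeatedly combine the two least-probable nodes; the expected code length is the sum of the merged weights.
merge 21/100 + 23/100 → 11/25
merge 1/4 + 31/100 → 14/25
merge 11/25 + 14/25 → 1
L = 11/25 + 14/25 + 1 = 2 bits/symbol.

2 bits/symbol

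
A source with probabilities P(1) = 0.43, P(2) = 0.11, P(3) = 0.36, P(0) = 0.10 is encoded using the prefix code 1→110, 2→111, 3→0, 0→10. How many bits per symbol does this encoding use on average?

L̄ = Σ pᵢ·ℓᵢ = 0.43·3 + 0.11·3 + 0.36·1 + 0.10·2 = 2.18 bits/symbol.

2.18 bits/symbol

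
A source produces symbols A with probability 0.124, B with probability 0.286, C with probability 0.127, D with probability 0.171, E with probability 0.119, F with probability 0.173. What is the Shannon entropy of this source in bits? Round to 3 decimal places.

2.507 bits

H = −Σ pᵢ log₂ pᵢ.
−0.124·log₂(0.124) = 0.3734
−0.286·log₂(0.286) = 0.5165
−0.127·log₂(0.127) = 0.3781
−0.171·log₂(0.171) = 0.4357
−0.119·log₂(0.119) = 0.3654
−0.173·log₂(0.173) = 0.4379
Sum ≈ 2.5071 → 2.507 bits.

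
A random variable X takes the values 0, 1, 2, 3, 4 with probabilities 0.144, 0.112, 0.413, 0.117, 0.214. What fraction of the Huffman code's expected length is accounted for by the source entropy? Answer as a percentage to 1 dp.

97.6%

Entropy H = −Σ p log₂ p ≈ 2.1214 bits.
Huffman merges: 14/125+117/1000→229/1000; 18/125+107/500→179/500; 229/1000+179/500→587/1000; 413/1000+587/1000→1. L = 1087/500 ≈ 2.1740.
Efficiency = H/L = 2.1214/2.1740 = 97.6%.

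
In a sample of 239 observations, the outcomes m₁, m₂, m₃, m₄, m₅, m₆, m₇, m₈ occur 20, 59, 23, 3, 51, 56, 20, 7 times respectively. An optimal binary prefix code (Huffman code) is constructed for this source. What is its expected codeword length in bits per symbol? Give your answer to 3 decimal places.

Probabilities are the counts divided by 239.
Repeatedly combine the two least-probable nodes; the expected code length is the sum of the merged weights.
merge 3/239 + 7/239 → 10/239
merge 10/239 + 20/239 → 30/239
merge 20/239 + 23/239 → 43/239
merge 30/239 + 43/239 → 73/239
merge 51/239 + 56/239 → 107/239
merge 59/239 + 73/239 → 132/239
merge 107/239 + 132/239 → 1
L = 10/239 + 30/239 + 43/239 + 73/239 + 107/239 + 132/239 + 1 = 634/239 ≈ 2.653 bits/symbol.

2.653 bits/symbol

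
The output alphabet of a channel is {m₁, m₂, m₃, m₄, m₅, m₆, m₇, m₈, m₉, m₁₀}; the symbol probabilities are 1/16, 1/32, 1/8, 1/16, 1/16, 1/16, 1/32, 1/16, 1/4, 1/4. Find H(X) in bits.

2.9375 bits

Each probability is a power of 1/2, so log₂(1/p) is an integer.
H = Σ p·log₂(1/p) = 1/16·4 + 1/32·5 + 1/8·3 + 1/16·4 + 1/16·4 + 1/16·4 + 1/32·5 + 1/16·4 + 1/4·2 + 1/4·2 = 2.9375 bits.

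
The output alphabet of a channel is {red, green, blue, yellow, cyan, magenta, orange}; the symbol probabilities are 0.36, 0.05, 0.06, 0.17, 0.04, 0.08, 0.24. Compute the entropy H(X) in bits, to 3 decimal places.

H = −Σ pᵢ log₂ pᵢ.
−0.36·log₂(0.36) = 0.5306
−0.05·log₂(0.05) = 0.2161
−0.06·log₂(0.06) = 0.2435
−0.17·log₂(0.17) = 0.4346
−0.04·log₂(0.04) = 0.1858
−0.08·log₂(0.08) = 0.2915
−0.24·log₂(0.24) = 0.4941
Sum ≈ 2.3962 → 2.396 bits.

2.396 bits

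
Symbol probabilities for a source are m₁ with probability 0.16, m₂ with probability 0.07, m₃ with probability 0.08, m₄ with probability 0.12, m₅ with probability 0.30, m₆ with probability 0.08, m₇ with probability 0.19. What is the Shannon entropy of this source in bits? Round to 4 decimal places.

2.6180 bits

H = −Σ pᵢ log₂ pᵢ.
−0.16·log₂(0.16) = 0.4230
−0.07·log₂(0.07) = 0.2686
−0.08·log₂(0.08) = 0.2915
−0.12·log₂(0.12) = 0.3671
−0.30·log₂(0.30) = 0.5211
−0.08·log₂(0.08) = 0.2915
−0.19·log₂(0.19) = 0.4552
Sum ≈ 2.6180 → 2.6180 bits.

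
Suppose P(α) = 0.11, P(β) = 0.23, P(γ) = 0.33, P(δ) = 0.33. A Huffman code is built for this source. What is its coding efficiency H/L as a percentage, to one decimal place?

Entropy H = −Σ p log₂ p ≈ 1.8936 bits.
Huffman merges: 11/100+23/100→17/50; 33/100+33/100→33/50; 17/50+33/50→1. L = 2 ≈ 2.0000.
Efficiency = H/L = 1.8936/2.0000 = 94.7%.

94.7%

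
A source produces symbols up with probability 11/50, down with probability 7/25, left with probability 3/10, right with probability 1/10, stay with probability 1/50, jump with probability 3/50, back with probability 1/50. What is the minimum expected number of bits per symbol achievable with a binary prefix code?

2.34 bits/symbol

Repeatedly combine the two least-probable nodes; the expected code length is the sum of the merged weights.
merge 1/50 + 1/50 → 1/25
merge 1/25 + 3/50 → 1/10
merge 1/10 + 1/10 → 1/5
merge 1/5 + 11/50 → 21/50
merge 7/25 + 3/10 → 29/50
merge 21/50 + 29/50 → 1
L = 1/25 + 1/10 + 1/5 + 21/50 + 29/50 + 1 = 117/50 = 2.34 bits/symbol.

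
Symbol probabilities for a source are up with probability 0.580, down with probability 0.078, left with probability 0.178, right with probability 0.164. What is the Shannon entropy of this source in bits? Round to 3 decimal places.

1.614 bits

H = −Σ pᵢ log₂ pᵢ.
−0.580·log₂(0.580) = 0.4558
−0.078·log₂(0.078) = 0.2871
−0.178·log₂(0.178) = 0.4432
−0.164·log₂(0.164) = 0.4278
Sum ≈ 1.6139 → 1.614 bits.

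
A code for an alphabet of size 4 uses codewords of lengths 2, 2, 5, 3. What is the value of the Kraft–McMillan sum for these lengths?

0.65625

With common denominator 2^5 = 32: Σ 2^(−ℓᵢ) = 8/32 + 8/32 + 1/32 + 4/32 = 21/32 = 0.65625.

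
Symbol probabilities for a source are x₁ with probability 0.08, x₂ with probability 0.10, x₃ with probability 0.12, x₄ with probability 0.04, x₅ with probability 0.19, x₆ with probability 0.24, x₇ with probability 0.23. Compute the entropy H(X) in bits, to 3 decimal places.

2.614 bits

H = −Σ pᵢ log₂ pᵢ.
−0.08·log₂(0.08) = 0.2915
−0.10·log₂(0.10) = 0.3322
−0.12·log₂(0.12) = 0.3671
−0.04·log₂(0.04) = 0.1858
−0.19·log₂(0.19) = 0.4552
−0.24·log₂(0.24) = 0.4941
−0.23·log₂(0.23) = 0.4877
Sum ≈ 2.6136 → 2.614 bits.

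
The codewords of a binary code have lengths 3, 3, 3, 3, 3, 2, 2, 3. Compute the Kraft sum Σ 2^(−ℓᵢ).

1.25

With common denominator 2^3 = 8: Σ 2^(−ℓᵢ) = 1/8 + 1/8 + 1/8 + 1/8 + 1/8 + 2/8 + 2/8 + 1/8 = 10/8 = 1.25.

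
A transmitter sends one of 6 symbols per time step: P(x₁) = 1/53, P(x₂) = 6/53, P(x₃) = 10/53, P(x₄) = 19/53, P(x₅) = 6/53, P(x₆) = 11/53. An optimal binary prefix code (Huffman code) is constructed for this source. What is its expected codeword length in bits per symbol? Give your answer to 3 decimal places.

Repeatedly combine the two least-probable nodes; the expected code length is the sum of the merged weights.
merge 1/53 + 6/53 → 7/53
merge 6/53 + 7/53 → 13/53
merge 10/53 + 11/53 → 21/53
merge 13/53 + 19/53 → 32/53
merge 21/53 + 32/53 → 1
L = 7/53 + 13/53 + 21/53 + 32/53 + 1 = 126/53 ≈ 2.377 bits/symbol.

2.377 bits/symbol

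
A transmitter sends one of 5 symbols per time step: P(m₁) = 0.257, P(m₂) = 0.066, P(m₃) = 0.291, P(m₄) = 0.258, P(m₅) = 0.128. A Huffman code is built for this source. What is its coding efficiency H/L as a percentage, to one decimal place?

Entropy H = −Σ p log₂ p ≈ 2.1647 bits.
Huffman merges: 33/500+16/125→97/500; 97/500+257/1000→451/1000; 129/500+291/1000→549/1000; 451/1000+549/1000→1. L = 1097/500 ≈ 2.1940.
Efficiency = H/L = 2.1647/2.1940 = 98.7%.

98.7%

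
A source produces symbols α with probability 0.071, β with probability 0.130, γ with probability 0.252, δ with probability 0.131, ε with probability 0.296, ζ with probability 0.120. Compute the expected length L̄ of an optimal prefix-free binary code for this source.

Repeatedly combine the two least-probable nodes; the expected code length is the sum of the merged weights.
merge 71/1000 + 3/25 → 191/1000
merge 13/100 + 131/1000 → 261/1000
merge 191/1000 + 63/250 → 443/1000
merge 261/1000 + 37/125 → 557/1000
merge 443/1000 + 557/1000 → 1
L = 191/1000 + 261/1000 + 443/1000 + 557/1000 + 1 = 613/250 = 2.452 bits/symbol.

2.452 bits/symbol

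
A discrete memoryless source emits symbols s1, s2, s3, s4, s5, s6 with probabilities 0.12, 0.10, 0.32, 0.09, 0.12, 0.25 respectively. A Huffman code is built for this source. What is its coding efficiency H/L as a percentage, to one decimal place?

Entropy H = −Σ p log₂ p ≈ 2.4050 bits.
Huffman merges: 9/100+1/10→19/100; 3/25+3/25→6/25; 19/100+6/25→43/100; 1/4+8/25→57/100; 43/100+57/100→1. L = 243/100 ≈ 2.4300.
Efficiency = H/L = 2.4050/2.4300 = 99.0%.

99.0%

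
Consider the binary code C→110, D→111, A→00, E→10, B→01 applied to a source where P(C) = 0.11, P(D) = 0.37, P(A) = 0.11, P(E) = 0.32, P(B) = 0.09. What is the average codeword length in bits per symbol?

L̄ = Σ pᵢ·ℓᵢ = 0.11·3 + 0.37·3 + 0.11·2 + 0.32·2 + 0.09·2 = 2.48 bits/symbol.

2.48 bits/symbol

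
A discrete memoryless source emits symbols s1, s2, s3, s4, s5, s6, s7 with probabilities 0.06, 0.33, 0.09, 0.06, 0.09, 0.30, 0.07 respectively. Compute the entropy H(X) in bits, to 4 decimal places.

2.4298 bits

H = −Σ pᵢ log₂ pᵢ.
−0.06·log₂(0.06) = 0.2435
−0.33·log₂(0.33) = 0.5278
−0.09·log₂(0.09) = 0.3127
−0.06·log₂(0.06) = 0.2435
−0.09·log₂(0.09) = 0.3127
−0.30·log₂(0.30) = 0.5211
−0.07·log₂(0.07) = 0.2686
Sum ≈ 2.4298 → 2.4298 bits.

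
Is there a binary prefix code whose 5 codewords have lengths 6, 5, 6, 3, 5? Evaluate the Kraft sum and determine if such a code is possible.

0.21875; yes

With common denominator 2^6 = 64: Σ 2^(−ℓᵢ) = 1/64 + 2/64 + 1/64 + 8/64 + 2/64 = 14/64 = 0.21875.
Kraft's inequality requires Σ ≤ 1; here Σ = 0.21875 ≤ 1, so such a prefix code exists.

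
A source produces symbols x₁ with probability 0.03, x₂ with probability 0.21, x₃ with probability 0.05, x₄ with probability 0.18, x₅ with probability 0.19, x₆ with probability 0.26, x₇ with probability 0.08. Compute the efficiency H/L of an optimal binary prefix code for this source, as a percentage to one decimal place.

Entropy H = −Σ p log₂ p ≈ 2.5380 bits.
Huffman merges: 3/100+1/20→2/25; 2/25+2/25→4/25; 4/25+9/50→17/50; 19/100+21/100→2/5; 13/50+17/50→3/5; 2/5+3/5→1. L = 129/50 ≈ 2.5800.
Efficiency = H/L = 2.5380/2.5800 = 98.4%.

98.4%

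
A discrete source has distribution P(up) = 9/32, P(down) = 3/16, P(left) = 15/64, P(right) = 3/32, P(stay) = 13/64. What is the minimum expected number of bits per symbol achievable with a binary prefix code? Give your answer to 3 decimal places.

Repeatedly combine the two least-probable nodes; the expected code length is the sum of the merged weights.
merge 3/32 + 3/16 → 9/32
merge 13/64 + 15/64 → 7/16
merge 9/32 + 9/32 → 9/16
merge 7/16 + 9/16 → 1
L = 9/32 + 7/16 + 9/16 + 1 = 73/32 ≈ 2.281 bits/symbol.

2.281 bits/symbol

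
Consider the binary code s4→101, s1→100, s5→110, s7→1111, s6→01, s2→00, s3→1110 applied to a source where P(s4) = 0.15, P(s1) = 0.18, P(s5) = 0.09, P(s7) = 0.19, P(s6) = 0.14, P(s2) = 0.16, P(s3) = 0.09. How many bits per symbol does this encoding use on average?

2.98 bits/symbol

L̄ = Σ pᵢ·ℓᵢ = 0.15·3 + 0.18·3 + 0.09·3 + 0.19·4 + 0.14·2 + 0.16·2 + 0.09·4 = 2.98 bits/symbol.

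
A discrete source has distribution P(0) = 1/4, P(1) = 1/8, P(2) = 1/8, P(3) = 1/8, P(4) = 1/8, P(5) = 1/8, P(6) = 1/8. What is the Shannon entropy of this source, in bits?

Each probability is a power of 1/2, so log₂(1/p) is an integer.
H = Σ p·log₂(1/p) = 1/4·2 + 1/8·3 + 1/8·3 + 1/8·3 + 1/8·3 + 1/8·3 + 1/8·3 = 2.75 bits.

2.75 bits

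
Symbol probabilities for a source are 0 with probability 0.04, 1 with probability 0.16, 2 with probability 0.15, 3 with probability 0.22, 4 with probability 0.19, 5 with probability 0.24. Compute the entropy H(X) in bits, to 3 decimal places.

H = −Σ pᵢ log₂ pᵢ.
−0.04·log₂(0.04) = 0.1858
−0.16·log₂(0.16) = 0.4230
−0.15·log₂(0.15) = 0.4105
−0.22·log₂(0.22) = 0.4806
−0.19·log₂(0.19) = 0.4552
−0.24·log₂(0.24) = 0.4941
Sum ≈ 2.4493 → 2.449 bits.

2.449 bits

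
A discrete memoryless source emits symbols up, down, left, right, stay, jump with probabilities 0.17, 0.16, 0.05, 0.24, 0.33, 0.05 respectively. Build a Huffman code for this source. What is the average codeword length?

2.36 bits/symbol

Repeatedly combine the two least-probable nodes; the expected code length is the sum of the merged weights.
merge 1/20 + 1/20 → 1/10
merge 1/10 + 4/25 → 13/50
merge 17/100 + 6/25 → 41/100
merge 13/50 + 33/100 → 59/100
merge 41/100 + 59/100 → 1
L = 1/10 + 13/50 + 41/100 + 59/100 + 1 = 59/25 = 2.36 bits/symbol.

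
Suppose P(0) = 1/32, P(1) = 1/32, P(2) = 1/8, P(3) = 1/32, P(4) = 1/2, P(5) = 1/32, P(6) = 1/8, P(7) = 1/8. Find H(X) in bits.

2.25 bits

Each probability is a power of 1/2, so log₂(1/p) is an integer.
H = Σ p·log₂(1/p) = 1/32·5 + 1/32·5 + 1/8·3 + 1/32·5 + 1/2·1 + 1/32·5 + 1/8·3 + 1/8·3 = 2.25 bits.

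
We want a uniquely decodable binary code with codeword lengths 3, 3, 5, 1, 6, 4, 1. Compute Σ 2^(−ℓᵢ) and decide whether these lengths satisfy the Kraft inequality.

With common denominator 2^6 = 64: Σ 2^(−ℓᵢ) = 8/64 + 8/64 + 2/64 + 32/64 + 1/64 + 4/64 + 32/64 = 87/64 = 1.359375.
Kraft's inequality requires Σ ≤ 1; here Σ = 1.359375 > 1, so no such prefix code exists.

1.359375; no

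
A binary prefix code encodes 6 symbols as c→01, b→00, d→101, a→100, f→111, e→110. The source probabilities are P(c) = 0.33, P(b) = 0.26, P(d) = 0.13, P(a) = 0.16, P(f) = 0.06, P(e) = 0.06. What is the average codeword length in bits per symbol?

2.41 bits/symbol

L̄ = Σ pᵢ·ℓᵢ = 0.33·2 + 0.26·2 + 0.13·3 + 0.16·3 + 0.06·3 + 0.06·3 = 2.41 bits/symbol.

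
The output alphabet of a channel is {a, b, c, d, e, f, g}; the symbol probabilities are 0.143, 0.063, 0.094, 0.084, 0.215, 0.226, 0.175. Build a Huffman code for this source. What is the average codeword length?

Repeatedly combine the two least-probable nodes; the expected code length is the sum of the merged weights.
merge 63/1000 + 21/250 → 147/1000
merge 47/500 + 143/1000 → 237/1000
merge 147/1000 + 7/40 → 161/500
merge 43/200 + 113/500 → 441/1000
merge 237/1000 + 161/500 → 559/1000
merge 441/1000 + 559/1000 → 1
L = 147/1000 + 237/1000 + 161/500 + 441/1000 + 559/1000 + 1 = 1353/500 = 2.706 bits/symbol.

2.706 bits/symbol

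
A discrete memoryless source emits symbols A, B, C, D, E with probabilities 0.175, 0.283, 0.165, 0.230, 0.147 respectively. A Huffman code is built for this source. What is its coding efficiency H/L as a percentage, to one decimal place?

98.6%

Entropy H = −Σ p log₂ p ≈ 2.2786 bits.
Huffman merges: 147/1000+33/200→39/125; 7/40+23/100→81/200; 283/1000+39/125→119/200; 81/200+119/200→1. L = 289/125 ≈ 2.3120.
Efficiency = H/L = 2.2786/2.3120 = 98.6%.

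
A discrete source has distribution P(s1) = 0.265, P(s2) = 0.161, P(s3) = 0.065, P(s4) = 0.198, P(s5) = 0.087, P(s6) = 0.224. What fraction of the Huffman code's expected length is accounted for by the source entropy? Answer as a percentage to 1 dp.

99.0%

Entropy H = −Σ p log₂ p ≈ 2.4408 bits.
Huffman merges: 13/200+87/1000→19/125; 19/125+161/1000→313/1000; 99/500+28/125→211/500; 53/200+313/1000→289/500; 211/500+289/500→1. L = 493/200 ≈ 2.4650.
Efficiency = H/L = 2.4408/2.4650 = 99.0%.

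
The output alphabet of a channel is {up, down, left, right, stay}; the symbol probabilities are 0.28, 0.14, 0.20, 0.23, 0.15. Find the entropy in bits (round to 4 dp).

H = −Σ pᵢ log₂ pᵢ.
−0.28·log₂(0.28) = 0.5142
−0.14·log₂(0.14) = 0.3971
−0.20·log₂(0.20) = 0.4644
−0.23·log₂(0.23) = 0.4877
−0.15·log₂(0.15) = 0.4105
Sum ≈ 2.2739 → 2.2739 bits.

2.2739 bits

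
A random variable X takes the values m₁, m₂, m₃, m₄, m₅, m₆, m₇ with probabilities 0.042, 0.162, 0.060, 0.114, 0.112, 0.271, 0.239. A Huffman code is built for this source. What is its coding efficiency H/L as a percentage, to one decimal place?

Entropy H = −Σ p log₂ p ≈ 2.5759 bits.
Huffman merges: 21/500+3/50→51/500; 51/500+14/125→107/500; 57/500+81/500→69/250; 107/500+239/1000→453/1000; 271/1000+69/250→547/1000; 453/1000+547/1000→1. L = 324/125 ≈ 2.5920.
Efficiency = H/L = 2.5759/2.5920 = 99.4%.

99.4%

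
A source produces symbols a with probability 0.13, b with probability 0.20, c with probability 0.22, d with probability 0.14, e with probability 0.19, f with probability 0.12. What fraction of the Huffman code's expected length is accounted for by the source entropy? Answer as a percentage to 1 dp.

98.7%

Entropy H = −Σ p log₂ p ≈ 2.5470 bits.
Huffman merges: 3/25+13/100→1/4; 7/50+19/100→33/100; 1/5+11/50→21/50; 1/4+33/100→29/50; 21/50+29/50→1. L = 129/50 ≈ 2.5800.
Efficiency = H/L = 2.5470/2.5800 = 98.7%.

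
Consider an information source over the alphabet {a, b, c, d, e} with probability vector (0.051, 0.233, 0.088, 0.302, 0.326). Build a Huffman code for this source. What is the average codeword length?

2.139 bits/symbol

Repeatedly combine the two least-probable nodes; the expected code length is the sum of the merged weights.
merge 51/1000 + 11/125 → 139/1000
merge 139/1000 + 233/1000 → 93/250
merge 151/500 + 163/500 → 157/250
merge 93/250 + 157/250 → 1
L = 139/1000 + 93/250 + 157/250 + 1 = 2139/1000 = 2.139 bits/symbol.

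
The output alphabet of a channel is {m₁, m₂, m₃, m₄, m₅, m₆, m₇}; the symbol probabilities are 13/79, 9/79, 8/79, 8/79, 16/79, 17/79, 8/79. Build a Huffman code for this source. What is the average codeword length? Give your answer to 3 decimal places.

2.785 bits/symbol

Repeatedly combine the two least-probable nodes; the expected code length is the sum of the merged weights.
merge 8/79 + 8/79 → 16/79
merge 8/79 + 9/79 → 17/79
merge 13/79 + 16/79 → 29/79
merge 16/79 + 17/79 → 33/79
merge 17/79 + 29/79 → 46/79
merge 33/79 + 46/79 → 1
L = 16/79 + 17/79 + 29/79 + 33/79 + 46/79 + 1 = 220/79 ≈ 2.785 bits/symbol.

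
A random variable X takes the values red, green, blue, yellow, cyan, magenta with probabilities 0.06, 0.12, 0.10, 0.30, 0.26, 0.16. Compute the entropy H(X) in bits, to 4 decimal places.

H = −Σ pᵢ log₂ pᵢ.
−0.06·log₂(0.06) = 0.2435
−0.12·log₂(0.12) = 0.3671
−0.10·log₂(0.10) = 0.3322
−0.30·log₂(0.30) = 0.5211
−0.26·log₂(0.26) = 0.5053
−0.16·log₂(0.16) = 0.4230
Sum ≈ 2.3922 → 2.3922 bits.

2.3922 bits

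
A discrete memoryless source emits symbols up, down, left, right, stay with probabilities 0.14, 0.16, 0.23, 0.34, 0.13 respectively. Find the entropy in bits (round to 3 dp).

2.220 bits

H = −Σ pᵢ log₂ pᵢ.
−0.14·log₂(0.14) = 0.3971
−0.16·log₂(0.16) = 0.4230
−0.23·log₂(0.23) = 0.4877
−0.34·log₂(0.34) = 0.5292
−0.13·log₂(0.13) = 0.3826
Sum ≈ 2.2196 → 2.220 bits.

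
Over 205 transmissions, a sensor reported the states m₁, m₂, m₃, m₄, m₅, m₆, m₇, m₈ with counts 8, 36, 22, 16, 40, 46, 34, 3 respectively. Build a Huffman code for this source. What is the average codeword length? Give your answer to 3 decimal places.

2.766 bits/symbol

Probabilities are the counts divided by 205.
Repeatedly combine the two least-probable nodes; the expected code length is the sum of the merged weights.
merge 3/205 + 8/205 → 11/205
merge 11/205 + 16/205 → 27/205
merge 22/205 + 27/205 → 49/205
merge 34/205 + 36/205 → 14/41
merge 8/41 + 46/205 → 86/205
merge 49/205 + 14/41 → 119/205
merge 86/205 + 119/205 → 1
L = 11/205 + 27/205 + 49/205 + 14/41 + 86/205 + 119/205 + 1 = 567/205 ≈ 2.766 bits/symbol.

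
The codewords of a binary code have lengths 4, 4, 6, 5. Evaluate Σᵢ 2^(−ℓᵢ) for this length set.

With common denominator 2^6 = 64: Σ 2^(−ℓᵢ) = 4/64 + 4/64 + 1/64 + 2/64 = 11/64 = 0.171875.

0.171875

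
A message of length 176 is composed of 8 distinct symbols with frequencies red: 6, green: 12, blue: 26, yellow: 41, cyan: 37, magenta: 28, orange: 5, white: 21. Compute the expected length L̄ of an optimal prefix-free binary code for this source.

Probabilities are the counts divided by 176.
Repeatedly combine the two least-probable nodes; the expected code length is the sum of the merged weights.
merge 5/176 + 3/88 → 1/16
merge 1/16 + 3/44 → 23/176
merge 21/176 + 23/176 → 1/4
merge 13/88 + 7/44 → 27/88
merge 37/176 + 41/176 → 39/88
merge 1/4 + 27/88 → 49/88
merge 39/88 + 49/88 → 1
L = 1/16 + 23/176 + 1/4 + 27/88 + 39/88 + 49/88 + 1 = 11/4 = 2.75 bits/symbol.

2.75 bits/symbol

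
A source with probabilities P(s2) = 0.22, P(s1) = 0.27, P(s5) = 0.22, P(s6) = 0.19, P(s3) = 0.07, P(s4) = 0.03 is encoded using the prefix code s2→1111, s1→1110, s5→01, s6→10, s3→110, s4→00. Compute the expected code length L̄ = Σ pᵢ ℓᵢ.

L̄ = Σ pᵢ·ℓᵢ = 0.22·4 + 0.27·4 + 0.22·2 + 0.19·2 + 0.07·3 + 0.03·2 = 3.05 bits/symbol.

3.05 bits/symbol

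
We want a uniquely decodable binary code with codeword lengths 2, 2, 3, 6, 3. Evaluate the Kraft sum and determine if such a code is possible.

0.765625; yes

With common denominator 2^6 = 64: Σ 2^(−ℓᵢ) = 16/64 + 16/64 + 8/64 + 1/64 + 8/64 = 49/64 = 0.765625.
Kraft's inequality requires Σ ≤ 1; here Σ = 0.765625 ≤ 1, so such a prefix code exists.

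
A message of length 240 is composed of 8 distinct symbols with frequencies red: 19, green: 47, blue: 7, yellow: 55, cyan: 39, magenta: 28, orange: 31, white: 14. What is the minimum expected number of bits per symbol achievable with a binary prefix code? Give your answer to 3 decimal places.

2.829 bits/symbol

Probabilities are the counts divided by 240.
Repeatedly combine the two least-probable nodes; the expected code length is the sum of the merged weights.
merge 7/240 + 7/120 → 7/80
merge 19/240 + 7/80 → 1/6
merge 7/60 + 31/240 → 59/240
merge 13/80 + 1/6 → 79/240
merge 47/240 + 11/48 → 17/40
merge 59/240 + 79/240 → 23/40
merge 17/40 + 23/40 → 1
L = 7/80 + 1/6 + 59/240 + 79/240 + 17/40 + 23/40 + 1 = 679/240 ≈ 2.829 bits/symbol.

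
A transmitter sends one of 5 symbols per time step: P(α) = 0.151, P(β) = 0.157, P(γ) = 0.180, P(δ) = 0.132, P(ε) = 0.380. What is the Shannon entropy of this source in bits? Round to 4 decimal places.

H = −Σ pᵢ log₂ pᵢ.
−0.151·log₂(0.151) = 0.4118
−0.157·log₂(0.157) = 0.4194
−0.180·log₂(0.180) = 0.4453
−0.132·log₂(0.132) = 0.3856
−0.380·log₂(0.380) = 0.5305
Sum ≈ 2.1926 → 2.1926 bits.

2.1926 bits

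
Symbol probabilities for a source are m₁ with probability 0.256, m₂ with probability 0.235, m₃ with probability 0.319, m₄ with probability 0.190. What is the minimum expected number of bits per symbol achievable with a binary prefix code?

Repeatedly combine the two least-probable nodes; the expected code length is the sum of the merged weights.
merge 19/100 + 47/200 → 17/40
merge 32/125 + 319/1000 → 23/40
merge 17/40 + 23/40 → 1
L = 17/40 + 23/40 + 1 = 2 bits/symbol.

2 bits/symbol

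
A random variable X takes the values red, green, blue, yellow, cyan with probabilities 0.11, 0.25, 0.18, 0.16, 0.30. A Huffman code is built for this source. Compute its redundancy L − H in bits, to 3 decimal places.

Entropy H = −Σ p log₂ p ≈ 2.2397 bits.
Huffman merges: 11/100+4/25→27/100; 9/50+1/4→43/100; 27/100+3/10→57/100; 43/100+57/100→1. L = 227/100 ≈ 2.2700.
L − H = 2.2700 − 2.2397 = 0.030 bits.

0.030 bits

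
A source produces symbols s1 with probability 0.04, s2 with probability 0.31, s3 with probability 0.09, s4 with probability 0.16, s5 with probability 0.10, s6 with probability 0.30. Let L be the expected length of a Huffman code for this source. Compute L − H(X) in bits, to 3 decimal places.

0.061 bits

Entropy H = −Σ p log₂ p ≈ 2.2985 bits.
Huffman merges: 1/25+9/100→13/100; 1/10+13/100→23/100; 4/25+23/100→39/100; 3/10+31/100→61/100; 39/100+61/100→1. L = 59/25 ≈ 2.3600.
L − H = 2.3600 − 2.2985 = 0.061 bits.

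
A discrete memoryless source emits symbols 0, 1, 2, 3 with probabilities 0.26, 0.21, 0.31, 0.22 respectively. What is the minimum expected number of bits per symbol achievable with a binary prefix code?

2 bits/symbol

Repeatedly combine the two least-probable nodes; the expected code length is the sum of the merged weights.
merge 21/100 + 11/50 → 43/100
merge 13/50 + 31/100 → 57/100
merge 43/100 + 57/100 → 1
L = 43/100 + 57/100 + 1 = 2 bits/symbol.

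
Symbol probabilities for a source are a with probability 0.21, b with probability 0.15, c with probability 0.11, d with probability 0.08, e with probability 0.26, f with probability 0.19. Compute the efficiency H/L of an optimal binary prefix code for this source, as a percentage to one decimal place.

Entropy H = −Σ p log₂ p ≈ 2.4857 bits.
Huffman merges: 2/25+11/100→19/100; 3/20+19/100→17/50; 19/100+21/100→2/5; 13/50+17/50→3/5; 2/5+3/5→1. L = 253/100 ≈ 2.5300.
Efficiency = H/L = 2.4857/2.5300 = 98.2%.

98.2%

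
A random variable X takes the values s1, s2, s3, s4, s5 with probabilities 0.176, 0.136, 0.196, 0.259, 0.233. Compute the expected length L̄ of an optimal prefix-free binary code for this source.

Repeatedly combine the two least-probable nodes; the expected code length is the sum of the merged weights.
merge 17/125 + 22/125 → 39/125
merge 49/250 + 233/1000 → 429/1000
merge 259/1000 + 39/125 → 571/1000
merge 429/1000 + 571/1000 → 1
L = 39/125 + 429/1000 + 571/1000 + 1 = 289/125 = 2.312 bits/symbol.

2.312 bits/symbol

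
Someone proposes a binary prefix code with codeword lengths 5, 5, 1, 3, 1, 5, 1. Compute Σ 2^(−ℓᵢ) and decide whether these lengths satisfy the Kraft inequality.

With common denominator 2^5 = 32: Σ 2^(−ℓᵢ) = 1/32 + 1/32 + 16/32 + 4/32 + 16/32 + 1/32 + 16/32 = 55/32 = 1.71875.
Kraft's inequality requires Σ ≤ 1; here Σ = 1.71875 > 1, so no such prefix code exists.

1.71875; no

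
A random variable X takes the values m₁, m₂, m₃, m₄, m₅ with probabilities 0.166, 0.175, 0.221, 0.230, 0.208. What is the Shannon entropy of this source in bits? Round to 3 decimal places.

H = −Σ pᵢ log₂ pᵢ.
−0.166·log₂(0.166) = 0.4301
−0.175·log₂(0.175) = 0.4401
−0.221·log₂(0.221) = 0.4813
−0.230·log₂(0.230) = 0.4877
−0.208·log₂(0.208) = 0.4712
Sum ≈ 2.3103 → 2.310 bits.

2.310 bits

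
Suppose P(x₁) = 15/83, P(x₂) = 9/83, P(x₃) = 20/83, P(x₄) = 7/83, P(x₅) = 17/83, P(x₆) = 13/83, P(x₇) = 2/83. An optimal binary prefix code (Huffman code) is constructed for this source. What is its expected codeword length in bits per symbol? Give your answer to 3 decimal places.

2.663 bits/symbol

Repeatedly combine the two least-probable nodes; the expected code length is the sum of the merged weights.
merge 2/83 + 7/83 → 9/83
merge 9/83 + 9/83 → 18/83
merge 13/83 + 15/83 → 28/83
merge 17/83 + 18/83 → 35/83
merge 20/83 + 28/83 → 48/83
merge 35/83 + 48/83 → 1
L = 9/83 + 18/83 + 28/83 + 35/83 + 48/83 + 1 = 221/83 ≈ 2.663 bits/symbol.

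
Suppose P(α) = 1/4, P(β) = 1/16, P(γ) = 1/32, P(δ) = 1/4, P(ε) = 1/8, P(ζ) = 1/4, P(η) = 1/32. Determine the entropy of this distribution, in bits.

Each probability is a power of 1/2, so log₂(1/p) is an integer.
H = Σ p·log₂(1/p) = 1/4·2 + 1/16·4 + 1/32·5 + 1/4·2 + 1/8·3 + 1/4·2 + 1/32·5 = 2.4375 bits.

2.4375 bits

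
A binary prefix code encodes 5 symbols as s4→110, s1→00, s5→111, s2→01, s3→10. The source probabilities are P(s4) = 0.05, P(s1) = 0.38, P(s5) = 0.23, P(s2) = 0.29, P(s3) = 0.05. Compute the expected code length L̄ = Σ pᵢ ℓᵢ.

2.28 bits/symbol

L̄ = Σ pᵢ·ℓᵢ = 0.05·3 + 0.38·2 + 0.23·3 + 0.29·2 + 0.05·2 = 2.28 bits/symbol.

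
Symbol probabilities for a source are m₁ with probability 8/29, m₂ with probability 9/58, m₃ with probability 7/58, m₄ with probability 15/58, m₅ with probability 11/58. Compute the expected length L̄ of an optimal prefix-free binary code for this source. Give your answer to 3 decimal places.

2.276 bits/symbol

Repeatedly combine the two least-probable nodes; the expected code length is the sum of the merged weights.
merge 7/58 + 9/58 → 8/29
merge 11/58 + 15/58 → 13/29
merge 8/29 + 8/29 → 16/29
merge 13/29 + 16/29 → 1
L = 8/29 + 13/29 + 16/29 + 1 = 66/29 ≈ 2.276 bits/symbol.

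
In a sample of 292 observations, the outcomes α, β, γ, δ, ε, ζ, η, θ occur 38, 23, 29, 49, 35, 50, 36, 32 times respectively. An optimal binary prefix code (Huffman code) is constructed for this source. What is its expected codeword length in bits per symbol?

Probabilities are the counts divided by 292.
Repeatedly combine the two least-probable nodes; the expected code length is the sum of the merged weights.
merge 23/292 + 29/292 → 13/73
merge 8/73 + 35/292 → 67/292
merge 9/73 + 19/146 → 37/146
merge 49/292 + 25/146 → 99/292
merge 13/73 + 67/292 → 119/292
merge 37/146 + 99/292 → 173/292
merge 119/292 + 173/292 → 1
L = 13/73 + 67/292 + 37/146 + 99/292 + 119/292 + 173/292 + 1 = 3 bits/symbol.

3 bits/symbol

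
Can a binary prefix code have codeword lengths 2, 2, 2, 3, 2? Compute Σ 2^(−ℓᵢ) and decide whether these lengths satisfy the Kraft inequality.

1.125; no

With common denominator 2^3 = 8: Σ 2^(−ℓᵢ) = 2/8 + 2/8 + 2/8 + 1/8 + 2/8 = 9/8 = 1.125.
Kraft's inequality requires Σ ≤ 1; here Σ = 1.125 > 1, so no such prefix code exists.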